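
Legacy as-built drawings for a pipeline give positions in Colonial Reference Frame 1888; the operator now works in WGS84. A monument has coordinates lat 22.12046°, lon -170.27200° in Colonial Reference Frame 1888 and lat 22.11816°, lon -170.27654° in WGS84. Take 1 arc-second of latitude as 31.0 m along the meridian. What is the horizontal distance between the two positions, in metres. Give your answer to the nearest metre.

Δφ = 22.11816° − 22.12046° = -0.00230°; Δλ = -170.27654° − -170.27200° = -0.00454°.
1° of latitude = 3600 × 31.00 = 111600 m.
ΔN = Δφ × 111600 = -256.7 m; ΔE = Δλ × 111600 × cos(22.12046°) = -0.00454 × 111600 × 0.926394 = -469.4 m.
Distance = √(ΔE² + ΔN²) = √((-469.4)² + (-256.7)²) = 535.0 m.

535 m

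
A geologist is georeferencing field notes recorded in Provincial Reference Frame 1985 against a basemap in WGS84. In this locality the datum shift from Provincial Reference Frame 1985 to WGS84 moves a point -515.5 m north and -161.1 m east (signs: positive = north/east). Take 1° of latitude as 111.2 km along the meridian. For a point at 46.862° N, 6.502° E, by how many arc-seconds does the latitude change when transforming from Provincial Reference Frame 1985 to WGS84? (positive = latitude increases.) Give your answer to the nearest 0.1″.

Δφ = -16.7″

1° of latitude = 111.2 km, so Δφ = -515.5 / 111200 = -0.0046358° = -16.689″.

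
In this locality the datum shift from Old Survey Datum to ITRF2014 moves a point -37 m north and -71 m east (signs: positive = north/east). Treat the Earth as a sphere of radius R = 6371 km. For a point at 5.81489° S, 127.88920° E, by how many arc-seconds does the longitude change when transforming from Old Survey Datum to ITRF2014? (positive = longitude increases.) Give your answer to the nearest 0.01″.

At latitude -5.81489°, cos φ = 0.994854.
One radian of longitude at latitude φ spans R cos φ, so Δλ = ΔE / (R cos φ) = -71.0 / (6371000 × 0.994854) = -1.1202e-05 rad = -2.311″.

Δλ = -2.31″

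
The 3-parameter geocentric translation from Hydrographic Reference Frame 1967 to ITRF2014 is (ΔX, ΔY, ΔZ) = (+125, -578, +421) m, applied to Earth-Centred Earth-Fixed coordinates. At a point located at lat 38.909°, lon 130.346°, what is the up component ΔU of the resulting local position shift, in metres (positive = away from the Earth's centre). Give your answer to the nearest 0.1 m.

The local up (radial) axis is (cos φ cos λ, cos φ sin λ, sin φ), giving ΔU = -62.972 − 342.790 + 264.424 = -141.34 m.

ΔU = -141.3 m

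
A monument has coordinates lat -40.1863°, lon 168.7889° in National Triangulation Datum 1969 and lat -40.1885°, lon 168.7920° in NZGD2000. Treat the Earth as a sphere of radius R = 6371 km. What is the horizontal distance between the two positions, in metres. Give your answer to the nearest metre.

359 m

Δφ = -40.1885° − -40.1863° = -0.0022°; Δλ = 168.7920° − 168.7889° = +0.0031°.
1° along a meridian = πR/180 = 111195 m.
ΔN = Δφ × 111195 = -244.6 m; ΔE = Δλ × 111195 × cos(-40.1863°) = +0.0031 × 111195 × 0.763950 = 263.3 m.
Distance = √(ΔE² + ΔN²) = √(263.3² + (-244.6)²) = 359.4 m.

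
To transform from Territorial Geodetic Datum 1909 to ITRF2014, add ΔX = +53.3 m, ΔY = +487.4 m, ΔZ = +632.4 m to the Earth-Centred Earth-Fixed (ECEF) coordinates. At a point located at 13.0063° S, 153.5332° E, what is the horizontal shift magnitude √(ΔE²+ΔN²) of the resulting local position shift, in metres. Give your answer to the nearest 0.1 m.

At φ = -13.0063°, λ = 153.5332°: sin φ = -0.225058, cos φ = 0.974345, sin λ = 0.445679, cos λ = -0.895193.
ΔE = −sin λ·ΔX + cos λ·ΔY = −(0.445679)·(53.3) + (-0.895193)·(487.4) = -460.07 m.
ΔN = −sin φ cos λ·ΔX − sin φ sin λ·ΔY + cos φ·ΔZ = −(-0.225058)(-0.895193)(53.3) − (-0.225058)(0.445679)(487.4) + (0.974345)(632.4) = 654.33 m.
Horizontal magnitude = √(ΔE² + ΔN²) = √((-460.07)² + 654.33²) = 799.88 m.

799.9 m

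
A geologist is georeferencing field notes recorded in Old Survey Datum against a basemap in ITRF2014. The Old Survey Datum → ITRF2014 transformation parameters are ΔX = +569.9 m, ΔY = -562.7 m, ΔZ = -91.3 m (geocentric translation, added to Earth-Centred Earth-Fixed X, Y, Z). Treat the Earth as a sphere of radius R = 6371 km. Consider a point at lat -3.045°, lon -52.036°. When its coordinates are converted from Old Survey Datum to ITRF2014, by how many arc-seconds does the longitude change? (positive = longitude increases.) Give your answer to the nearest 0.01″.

Δλ = 3.34″

sin φ = -0.053120, cos φ = 0.998588, sin λ = -0.788397, cos λ = 0.615166.
East component: ΔE = −sin λ·ΔX + cos λ·ΔY = −(-0.788397)(569.9) + (0.615166)(-562.7) = 103.15 m.
1° of latitude spans πR/180 = 111195 m; at latitude φ, 1° of longitude spans that × cos φ = 111037.9 m, so Δλ = 103.15 / 111037.9 × 3600 = 3.344″.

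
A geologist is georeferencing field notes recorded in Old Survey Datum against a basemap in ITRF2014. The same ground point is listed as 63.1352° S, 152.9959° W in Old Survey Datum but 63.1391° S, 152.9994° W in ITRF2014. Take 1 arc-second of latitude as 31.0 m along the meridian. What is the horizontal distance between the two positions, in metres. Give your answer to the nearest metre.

Δφ = -63.1391° − -63.1352° = -0.0039°; Δλ = -152.9994° − -152.9959° = -0.0035°.
1° of latitude = 3600 × 31.00 = 111600 m.
ΔN = Δφ × 111600 = -435.2 m; ΔE = Δλ × 111600 × cos(-63.1352°) = -0.0035 × 111600 × 0.451887 = -176.5 m.
Distance = √(ΔE² + ΔN²) = √((-176.5)² + (-435.2)²) = 469.7 m.

470 m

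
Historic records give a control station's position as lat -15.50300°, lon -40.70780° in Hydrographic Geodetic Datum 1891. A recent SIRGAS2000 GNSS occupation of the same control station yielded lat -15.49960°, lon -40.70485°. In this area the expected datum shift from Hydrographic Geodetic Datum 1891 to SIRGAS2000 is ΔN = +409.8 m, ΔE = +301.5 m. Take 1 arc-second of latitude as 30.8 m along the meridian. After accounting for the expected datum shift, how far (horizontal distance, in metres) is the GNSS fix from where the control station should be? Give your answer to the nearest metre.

36 m

Observed coordinate differences: Δφ = +0.00340°, Δλ = +0.00295°.
Converting to metres (1° lat = 110880 m, cos φ = 0.963616): observed ΔN = 377.0 m, observed ΔE = 315.2 m.
Subtracting the expected shift leaves a residual of 377.0 − (409.8) = -32.8 m north and 315.2 − (301.5) = 13.7 m east.
Residual distance = √((-32.8)² + 13.7²) = 35.6 m.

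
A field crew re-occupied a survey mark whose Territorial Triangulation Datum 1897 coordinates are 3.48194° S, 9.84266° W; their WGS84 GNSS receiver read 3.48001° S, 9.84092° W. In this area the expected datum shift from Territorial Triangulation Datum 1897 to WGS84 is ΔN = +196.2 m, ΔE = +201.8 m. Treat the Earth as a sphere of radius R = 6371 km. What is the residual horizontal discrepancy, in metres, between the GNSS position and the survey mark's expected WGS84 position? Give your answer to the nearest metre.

Observed coordinate differences: Δφ = +0.00193°, Δλ = +0.00174°.
Converting to metres (1° lat = 111195 m, cos φ = 0.998154): observed ΔN = 214.6 m, observed ΔE = 193.1 m.
Subtracting the expected shift leaves a residual of 214.6 − (196.2) = 18.4 m north and 193.1 − (201.8) = -8.7 m east.
Residual distance = √(18.4² + (-8.7)²) = 20.3 m.

20 m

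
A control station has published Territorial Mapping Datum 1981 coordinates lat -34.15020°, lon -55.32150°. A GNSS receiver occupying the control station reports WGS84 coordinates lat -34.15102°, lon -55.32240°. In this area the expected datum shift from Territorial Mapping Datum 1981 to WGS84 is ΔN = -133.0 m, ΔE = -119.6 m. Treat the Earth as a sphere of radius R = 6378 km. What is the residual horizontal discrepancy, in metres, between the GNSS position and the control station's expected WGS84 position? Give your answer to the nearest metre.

56 m

Observed coordinate differences: Δφ = -0.00082°, Δλ = -0.00090°.
Converting to metres (1° lat = 111317 m, cos φ = 0.827569): observed ΔN = -91.3 m, observed ΔE = -82.9 m.
Subtracting the expected shift leaves a residual of -91.3 − (-133.0) = 41.7 m north and -82.9 − (-119.6) = 36.7 m east.
Residual distance = √(41.7² + 36.7²) = 55.6 m.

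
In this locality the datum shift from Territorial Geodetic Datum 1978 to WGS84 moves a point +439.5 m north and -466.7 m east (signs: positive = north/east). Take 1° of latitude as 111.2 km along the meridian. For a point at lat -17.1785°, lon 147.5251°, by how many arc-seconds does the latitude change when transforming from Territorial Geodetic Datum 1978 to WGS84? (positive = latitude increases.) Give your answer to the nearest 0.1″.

1° of latitude = 111.2 km, so Δφ = 439.5 / 111200 = 0.0039523° = 14.228″.

Δφ = 14.2″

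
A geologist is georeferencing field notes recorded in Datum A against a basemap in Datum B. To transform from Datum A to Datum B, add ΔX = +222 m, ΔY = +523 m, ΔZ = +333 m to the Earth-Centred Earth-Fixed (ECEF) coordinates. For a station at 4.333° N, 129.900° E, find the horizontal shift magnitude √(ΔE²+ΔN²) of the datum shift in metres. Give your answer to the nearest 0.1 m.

594.5 m

At φ = 4.333°, λ = 129.900°: sin φ = 0.075553, cos φ = 0.997142, sin λ = 0.767165, cos λ = -0.641450.
ΔE = −sin λ·ΔX + cos λ·ΔY = −(0.767165)·(222) + (-0.641450)·(523) = -505.79 m.
ΔN = −sin φ cos λ·ΔX − sin φ sin λ·ΔY + cos φ·ΔZ = −(0.075553)(-0.641450)(222) − (0.075553)(0.767165)(523) + (0.997142)(333) = 312.49 m.
Horizontal magnitude = √(ΔE² + ΔN²) = √((-505.79)² + 312.49²) = 594.54 m.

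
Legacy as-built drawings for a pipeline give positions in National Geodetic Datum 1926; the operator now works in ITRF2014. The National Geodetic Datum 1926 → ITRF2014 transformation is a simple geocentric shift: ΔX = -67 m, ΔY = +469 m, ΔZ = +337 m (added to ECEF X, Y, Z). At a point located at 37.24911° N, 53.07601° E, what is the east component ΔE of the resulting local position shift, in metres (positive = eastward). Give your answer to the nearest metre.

ΔE = 335 m

The local east axis at (φ, λ) is (−sin λ, cos λ, 0), so ΔE = −sin(53.07601°)·(-67) + cos(53.07601°)·469 = 335.32 m.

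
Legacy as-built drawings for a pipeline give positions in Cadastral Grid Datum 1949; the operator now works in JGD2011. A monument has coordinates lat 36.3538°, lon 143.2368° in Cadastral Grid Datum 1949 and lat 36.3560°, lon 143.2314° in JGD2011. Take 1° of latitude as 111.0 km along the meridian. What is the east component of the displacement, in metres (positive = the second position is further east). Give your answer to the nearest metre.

ΔE = -483 m

Δφ = 36.3560° − 36.3538° = +0.0022°; Δλ = 143.2314° − 143.2368° = -0.0054°.
ΔN = Δφ × 111000 = 244.2 m; ΔE = Δλ × 111000 × cos(36.3538°) = -0.0054 × 111000 × 0.805372 = -482.7 m.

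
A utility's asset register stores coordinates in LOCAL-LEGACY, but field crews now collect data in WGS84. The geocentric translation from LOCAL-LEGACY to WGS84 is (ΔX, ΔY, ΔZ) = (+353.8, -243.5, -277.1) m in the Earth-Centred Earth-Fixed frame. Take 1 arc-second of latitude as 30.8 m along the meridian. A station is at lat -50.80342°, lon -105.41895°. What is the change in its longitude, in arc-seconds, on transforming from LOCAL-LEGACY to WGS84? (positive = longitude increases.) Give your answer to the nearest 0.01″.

sin φ = -0.774982, cos φ = 0.631983, sin λ = -0.964008, cos λ = -0.265875.
East component: ΔE = −sin λ·ΔX + cos λ·ΔY = −(-0.964008)(353.8) + (-0.265875)(-243.5) = 405.81 m.
1° of latitude spans 3600 × 30.80 = 110880 m; at latitude φ, 1° of longitude spans that × cos φ = 70074.3 m, so Δλ = 405.81 / 70074.3 × 3600 = 20.848″.

Δλ = 20.85″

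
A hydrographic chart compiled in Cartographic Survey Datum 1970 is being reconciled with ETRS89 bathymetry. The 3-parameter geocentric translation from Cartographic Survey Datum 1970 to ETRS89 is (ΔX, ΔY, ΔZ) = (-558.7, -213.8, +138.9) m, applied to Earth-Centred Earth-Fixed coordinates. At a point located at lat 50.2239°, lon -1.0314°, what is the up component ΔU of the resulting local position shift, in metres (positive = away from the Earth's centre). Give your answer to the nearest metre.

At φ = 50.2239°, λ = -1.0314°: sin φ = 0.768550, cos φ = 0.639789, sin λ = -0.018000, cos λ = 0.999838.
ΔU = cos φ cos λ·ΔX + cos φ sin λ·ΔY + sin φ·ΔZ = (0.639789)(0.999838)(-558.7) + (0.639789)(-0.018000)(-213.8) + (0.768550)(138.9) = -248.18 m.

ΔU = -248 m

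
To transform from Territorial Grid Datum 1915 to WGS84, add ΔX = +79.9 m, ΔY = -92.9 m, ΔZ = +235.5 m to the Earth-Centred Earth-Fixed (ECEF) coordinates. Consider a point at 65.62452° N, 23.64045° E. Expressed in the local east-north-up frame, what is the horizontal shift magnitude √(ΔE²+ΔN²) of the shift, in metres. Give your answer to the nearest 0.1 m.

133.7 m

The local east axis at (φ, λ) is (−sin λ, cos λ, 0), so ΔE = −sin(23.64045°)·79.9 + cos(23.64045°)·(-92.9) = -117.14 m.
The local north axis is (−sin φ cos λ, −sin φ sin λ, cos φ), giving ΔN = -66.670 + 33.932 + 97.194 = 64.46 m.
Horizontal magnitude = √(ΔE² + ΔN²) = √((-117.14)² + 64.46²) = 133.71 m.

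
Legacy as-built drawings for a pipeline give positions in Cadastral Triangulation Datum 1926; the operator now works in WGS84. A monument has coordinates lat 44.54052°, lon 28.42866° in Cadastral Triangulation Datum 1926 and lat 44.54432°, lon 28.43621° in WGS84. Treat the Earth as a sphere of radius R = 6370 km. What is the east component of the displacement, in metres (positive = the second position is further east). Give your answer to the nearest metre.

Δφ = 44.54432° − 44.54052° = +0.00380°; Δλ = 28.43621° − 28.42866° = +0.00755°.
1° along a meridian = πR/180 = 111177 m.
ΔN = Δφ × 111177 = 422.5 m; ΔE = Δλ × 111177 × cos(44.54052°) = +0.00755 × 111177 × 0.712755 = 598.3 m.

ΔE = 598 m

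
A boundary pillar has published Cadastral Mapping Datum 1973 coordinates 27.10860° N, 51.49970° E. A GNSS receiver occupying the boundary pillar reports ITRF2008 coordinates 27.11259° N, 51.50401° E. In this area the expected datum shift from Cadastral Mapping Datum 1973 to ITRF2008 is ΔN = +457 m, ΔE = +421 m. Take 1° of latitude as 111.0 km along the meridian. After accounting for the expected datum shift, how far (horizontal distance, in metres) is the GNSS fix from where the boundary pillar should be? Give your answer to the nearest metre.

15 m

Observed coordinate differences: Δφ = +0.00399°, Δλ = +0.00431°.
Converting to metres (1° lat = 111000 m, cos φ = 0.890144): observed ΔN = 442.9 m, observed ΔE = 425.9 m.
Subtracting the expected shift leaves a residual of 442.9 − (457) = -14.1 m north and 425.9 − (421) = 4.9 m east.
Residual distance = √((-14.1)² + 4.9²) = 14.9 m.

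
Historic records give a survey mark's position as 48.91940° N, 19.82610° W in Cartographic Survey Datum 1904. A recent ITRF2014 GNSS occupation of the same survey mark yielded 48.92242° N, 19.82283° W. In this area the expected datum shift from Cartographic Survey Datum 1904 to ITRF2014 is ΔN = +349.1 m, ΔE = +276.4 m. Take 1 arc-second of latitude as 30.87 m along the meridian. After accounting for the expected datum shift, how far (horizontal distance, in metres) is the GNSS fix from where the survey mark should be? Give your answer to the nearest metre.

Observed coordinate differences: Δφ = +0.00302°, Δλ = +0.00327°.
Converting to metres (1° lat = 111132 m, cos φ = 0.657120): observed ΔN = 335.6 m, observed ΔE = 238.8 m.
Subtracting the expected shift leaves a residual of 335.6 − (349.1) = -13.5 m north and 238.8 − (276.4) = -37.6 m east.
Residual distance = √((-13.5)² + (-37.6)²) = 39.9 m.

40 m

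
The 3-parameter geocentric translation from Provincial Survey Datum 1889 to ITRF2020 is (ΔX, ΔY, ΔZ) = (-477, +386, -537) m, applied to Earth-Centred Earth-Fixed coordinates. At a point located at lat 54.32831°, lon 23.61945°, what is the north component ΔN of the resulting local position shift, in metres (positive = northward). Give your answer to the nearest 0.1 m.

The local north axis is (−sin φ cos λ, −sin φ sin λ, cos φ), giving ΔN = 355.039 − 125.637 − 313.146 = -83.74 m.

ΔN = -83.7 m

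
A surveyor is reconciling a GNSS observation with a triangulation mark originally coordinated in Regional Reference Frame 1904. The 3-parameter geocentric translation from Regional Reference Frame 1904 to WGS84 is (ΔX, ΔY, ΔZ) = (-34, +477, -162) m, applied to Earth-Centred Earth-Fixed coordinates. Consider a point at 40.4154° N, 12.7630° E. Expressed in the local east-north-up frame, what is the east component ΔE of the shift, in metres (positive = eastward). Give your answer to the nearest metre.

ΔE = 473 m

The local east axis at (φ, λ) is (−sin λ, cos λ, 0), so ΔE = −sin(12.7630°)·(-34) + cos(12.7630°)·477 = 472.73 m.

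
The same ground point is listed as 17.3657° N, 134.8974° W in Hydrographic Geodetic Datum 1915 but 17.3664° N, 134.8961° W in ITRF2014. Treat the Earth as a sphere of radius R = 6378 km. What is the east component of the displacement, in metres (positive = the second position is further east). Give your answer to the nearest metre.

Δφ = 17.3664° − 17.3657° = +0.0007°; Δλ = -134.8961° − -134.8974° = +0.0013°.
1° along a meridian = πR/180 = 111317 m.
ΔN = Δφ × 111317 = 77.9 m; ΔE = Δλ × 111317 × cos(17.3657°) = +0.0013 × 111317 × 0.954419 = 138.1 m.

ΔE = 138 m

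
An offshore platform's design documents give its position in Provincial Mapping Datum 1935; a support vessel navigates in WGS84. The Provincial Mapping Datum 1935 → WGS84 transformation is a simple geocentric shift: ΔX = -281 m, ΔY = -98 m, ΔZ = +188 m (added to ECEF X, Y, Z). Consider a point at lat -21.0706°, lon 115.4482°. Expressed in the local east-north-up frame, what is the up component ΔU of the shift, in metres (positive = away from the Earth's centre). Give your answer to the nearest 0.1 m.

The local up (radial) axis is (cos φ cos λ, cos φ sin λ, sin φ), giving ΔU = 112.671 − 82.575 − 67.589 = -37.49 m.

ΔU = -37.5 m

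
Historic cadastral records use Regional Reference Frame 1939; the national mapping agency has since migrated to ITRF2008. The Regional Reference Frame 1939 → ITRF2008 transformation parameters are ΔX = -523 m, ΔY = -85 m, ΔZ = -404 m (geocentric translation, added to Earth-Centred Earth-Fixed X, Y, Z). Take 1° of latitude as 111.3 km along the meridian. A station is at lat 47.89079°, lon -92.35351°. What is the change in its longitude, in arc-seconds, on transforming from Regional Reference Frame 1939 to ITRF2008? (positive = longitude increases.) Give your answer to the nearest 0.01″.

sin φ = 0.741868, cos φ = 0.670546, sin λ = -0.999156, cos λ = -0.041065.
East component: ΔE = −sin λ·ΔX + cos λ·ΔY = −(-0.999156)(-523) + (-0.041065)(-85) = -519.07 m.
1° of latitude spans 111300 m; at latitude φ, 1° of longitude spans that × cos φ = 74631.8 m, so Δλ = -519.07 / 74631.8 × 3600 = -25.038″.

Δλ = -25.04″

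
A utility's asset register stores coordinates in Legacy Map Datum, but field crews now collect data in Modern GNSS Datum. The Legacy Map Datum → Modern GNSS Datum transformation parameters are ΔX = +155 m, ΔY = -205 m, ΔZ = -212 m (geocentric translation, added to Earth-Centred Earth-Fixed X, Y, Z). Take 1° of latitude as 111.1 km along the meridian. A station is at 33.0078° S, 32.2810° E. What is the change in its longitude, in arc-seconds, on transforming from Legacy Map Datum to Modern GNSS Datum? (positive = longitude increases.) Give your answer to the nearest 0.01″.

Δλ = -9.90″

sin φ = -0.544753, cos φ = 0.838596, sin λ = 0.534072, cos λ = 0.845439.
East component: ΔE = −sin λ·ΔX + cos λ·ΔY = −(0.534072)(155) + (0.845439)(-205) = -256.10 m.
1° of latitude spans 111100 m; at latitude φ, 1° of longitude spans that × cos φ = 93168.1 m, so Δλ = -256.10 / 93168.1 × 3600 = -9.896″.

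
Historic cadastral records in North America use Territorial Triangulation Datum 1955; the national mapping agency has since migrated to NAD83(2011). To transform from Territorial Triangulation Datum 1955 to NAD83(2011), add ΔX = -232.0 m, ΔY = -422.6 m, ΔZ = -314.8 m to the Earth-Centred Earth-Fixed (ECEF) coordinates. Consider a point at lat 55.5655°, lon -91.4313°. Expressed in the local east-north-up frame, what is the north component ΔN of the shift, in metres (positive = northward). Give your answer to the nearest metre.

At φ = 55.5655°, λ = -91.4313°: sin φ = 0.824773, cos φ = 0.565464, sin λ = -0.999688, cos λ = -0.024978.
ΔN = −sin φ cos λ·ΔX − sin φ sin λ·ΔY + cos φ·ΔZ = −(0.824773)(-0.024978)(-232.0) − (0.824773)(-0.999688)(-422.6) + (0.565464)(-314.8) = -531.23 m.

ΔN = -531 m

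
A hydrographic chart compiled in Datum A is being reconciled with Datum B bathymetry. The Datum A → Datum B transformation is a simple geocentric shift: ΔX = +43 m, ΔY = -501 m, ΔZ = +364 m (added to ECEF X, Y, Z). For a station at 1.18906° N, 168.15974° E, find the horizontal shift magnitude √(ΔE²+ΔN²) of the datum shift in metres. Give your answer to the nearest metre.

605 m

The local east axis at (φ, λ) is (−sin λ, cos λ, 0), so ΔE = −sin(168.15974°)·43 + cos(168.15974°)·(-501) = 481.52 m.
The local north axis is (−sin φ cos λ, −sin φ sin λ, cos φ), giving ΔN = 0.873 + 2.133 + 363.922 = 366.93 m.
Horizontal magnitude = √(ΔE² + ΔN²) = √(481.52² + 366.93²) = 605.39 m.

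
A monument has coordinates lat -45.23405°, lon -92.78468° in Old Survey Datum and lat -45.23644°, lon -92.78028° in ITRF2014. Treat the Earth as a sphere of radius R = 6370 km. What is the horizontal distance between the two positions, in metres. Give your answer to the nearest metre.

435 m

Δφ = -45.23644° − -45.23405° = -0.00239°; Δλ = -92.78028° − -92.78468° = +0.00440°.
1° along a meridian = πR/180 = 111177 m.
ΔN = Δφ × 111177 = -265.7 m; ΔE = Δλ × 111177 × cos(-45.23405°) = +0.00440 × 111177 × 0.704212 = 344.5 m.
Distance = √(ΔE² + ΔN²) = √(344.5² + (-265.7)²) = 435.1 m.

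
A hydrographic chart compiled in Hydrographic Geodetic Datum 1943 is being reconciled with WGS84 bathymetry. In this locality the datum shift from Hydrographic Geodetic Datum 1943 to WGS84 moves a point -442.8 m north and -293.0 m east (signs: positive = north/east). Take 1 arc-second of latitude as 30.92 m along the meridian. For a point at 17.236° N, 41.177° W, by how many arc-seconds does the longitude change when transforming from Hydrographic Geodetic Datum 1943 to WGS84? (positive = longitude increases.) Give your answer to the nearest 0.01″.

Δλ = -9.92″

At latitude 17.236°, cos φ = 0.955092.
1″ of longitude at this latitude = 30.92 × cos φ = 29.5315 m, so Δλ = -293.0 / 29.5315 = -9.922″.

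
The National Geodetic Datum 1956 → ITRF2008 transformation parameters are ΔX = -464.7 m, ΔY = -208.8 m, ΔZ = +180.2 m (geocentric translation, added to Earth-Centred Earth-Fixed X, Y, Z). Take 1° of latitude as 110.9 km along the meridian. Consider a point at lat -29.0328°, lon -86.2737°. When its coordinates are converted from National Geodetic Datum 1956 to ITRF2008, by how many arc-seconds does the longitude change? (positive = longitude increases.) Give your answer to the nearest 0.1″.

sin φ = -0.485310, cos φ = 0.874342, sin λ = -0.997886, cos λ = 0.064990.
East component: ΔE = −sin λ·ΔX + cos λ·ΔY = −(-0.997886)(-464.7) + (0.064990)(-208.8) = -477.29 m.
1° of latitude spans 110900 m; at latitude φ, 1° of longitude spans that × cos φ = 96964.5 m, so Δλ = -477.29 / 96964.5 × 3600 = -17.720″.

Δλ = -17.7″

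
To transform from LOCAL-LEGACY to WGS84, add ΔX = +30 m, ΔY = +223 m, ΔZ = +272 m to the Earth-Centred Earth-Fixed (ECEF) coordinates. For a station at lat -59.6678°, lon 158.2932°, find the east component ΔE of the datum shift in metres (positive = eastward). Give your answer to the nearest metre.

ΔE = -218 m

At φ = -59.6678°, λ = 158.2932°: sin φ = -0.863112, cos φ = 0.505013, sin λ = 0.369857, cos λ = -0.929089.
ΔE = −sin λ·ΔX + cos λ·ΔY = −(0.369857)·(30) + (-0.929089)·(223) = -218.28 m.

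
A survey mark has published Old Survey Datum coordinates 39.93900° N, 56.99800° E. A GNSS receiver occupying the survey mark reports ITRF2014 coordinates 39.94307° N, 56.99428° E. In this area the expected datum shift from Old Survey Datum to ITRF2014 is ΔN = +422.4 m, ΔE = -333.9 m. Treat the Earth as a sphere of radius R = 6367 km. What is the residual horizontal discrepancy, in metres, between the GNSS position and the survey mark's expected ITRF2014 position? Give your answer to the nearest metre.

Observed coordinate differences: Δφ = +0.00407°, Δλ = -0.00372°.
Converting to metres (1° lat = 111125 m, cos φ = 0.766728): observed ΔN = 452.3 m, observed ΔE = -317.0 m.
Subtracting the expected shift leaves a residual of 452.3 − (422.4) = 29.9 m north and -317.0 − (-333.9) = 16.9 m east.
Residual distance = √(29.9² + 16.9²) = 34.4 m.

34 m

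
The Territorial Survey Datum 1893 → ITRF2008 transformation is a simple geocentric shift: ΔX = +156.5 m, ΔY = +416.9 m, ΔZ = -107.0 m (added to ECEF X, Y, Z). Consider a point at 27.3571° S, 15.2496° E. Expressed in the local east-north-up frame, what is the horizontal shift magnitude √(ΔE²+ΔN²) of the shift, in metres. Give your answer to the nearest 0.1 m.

361.9 m

At φ = -27.3571°, λ = 15.2496°: sin φ = -0.459535, cos φ = 0.888160, sin λ = 0.263024, cos λ = 0.964789.
ΔE = −sin λ·ΔX + cos λ·ΔY = −(0.263024)·(156.5) + (0.964789)·(416.9) = 361.06 m.
ΔN = −sin φ cos λ·ΔX − sin φ sin λ·ΔY + cos φ·ΔZ = −(-0.459535)(0.964789)(156.5) − (-0.459535)(0.263024)(416.9) + (0.888160)(-107.0) = 24.74 m.
Horizontal magnitude = √(ΔE² + ΔN²) = √(361.06² + 24.74²) = 361.90 m.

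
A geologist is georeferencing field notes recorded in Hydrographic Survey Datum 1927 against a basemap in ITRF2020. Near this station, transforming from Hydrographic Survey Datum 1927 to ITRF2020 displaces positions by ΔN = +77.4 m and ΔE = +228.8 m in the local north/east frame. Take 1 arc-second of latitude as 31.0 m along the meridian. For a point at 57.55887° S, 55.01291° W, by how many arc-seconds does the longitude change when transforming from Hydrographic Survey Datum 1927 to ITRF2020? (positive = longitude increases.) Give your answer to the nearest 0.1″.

Δλ = 13.8″

At latitude -57.55887°, cos φ = 0.536433.
1″ of longitude at this latitude = 31.00 × cos φ = 16.6294 m, so Δλ = 228.8 / 16.6294 = 13.759″.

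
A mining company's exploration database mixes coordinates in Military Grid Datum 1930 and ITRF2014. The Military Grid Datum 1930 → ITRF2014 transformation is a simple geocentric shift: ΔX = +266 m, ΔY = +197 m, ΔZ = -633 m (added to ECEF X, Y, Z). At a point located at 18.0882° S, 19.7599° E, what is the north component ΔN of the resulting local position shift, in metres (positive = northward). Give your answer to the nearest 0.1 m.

ΔN = -503.3 m

At φ = -18.0882°, λ = 19.7599°: sin φ = -0.310481, cos φ = 0.950580, sin λ = 0.338079, cos λ = 0.941118.
ΔN = −sin φ cos λ·ΔX − sin φ sin λ·ΔY + cos φ·ΔZ = −(-0.310481)(0.941118)(266) − (-0.310481)(0.338079)(197) + (0.950580)(-633) = -503.31 m.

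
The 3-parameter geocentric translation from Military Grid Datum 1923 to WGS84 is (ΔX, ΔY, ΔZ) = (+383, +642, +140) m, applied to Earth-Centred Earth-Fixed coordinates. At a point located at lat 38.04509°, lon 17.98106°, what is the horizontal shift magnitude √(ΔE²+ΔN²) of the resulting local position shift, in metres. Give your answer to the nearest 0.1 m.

546.2 m

At φ = 38.04509°, λ = 17.98106°: sin φ = 0.616281, cos φ = 0.787526, sin λ = 0.308703, cos λ = 0.951159.
ΔE = −sin λ·ΔX + cos λ·ΔY = −(0.308703)·(383) + (0.951159)·(642) = 492.41 m.
ΔN = −sin φ cos λ·ΔX − sin φ sin λ·ΔY + cos φ·ΔZ = −(0.616281)(0.951159)(383) − (0.616281)(0.308703)(642) + (0.787526)(140) = -236.39 m.
Horizontal magnitude = √(ΔE² + ΔN²) = √(492.41² + (-236.39)²) = 546.21 m.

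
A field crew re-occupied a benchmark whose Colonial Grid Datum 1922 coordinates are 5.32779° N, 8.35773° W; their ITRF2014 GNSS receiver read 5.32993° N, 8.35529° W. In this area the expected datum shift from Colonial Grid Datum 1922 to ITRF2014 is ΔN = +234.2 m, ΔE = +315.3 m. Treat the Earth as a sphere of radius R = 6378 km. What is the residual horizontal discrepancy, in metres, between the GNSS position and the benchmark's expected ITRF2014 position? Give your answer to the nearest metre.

Observed coordinate differences: Δφ = +0.00214°, Δλ = +0.00244°.
Converting to metres (1° lat = 111317 m, cos φ = 0.995680): observed ΔN = 238.2 m, observed ΔE = 270.4 m.
Subtracting the expected shift leaves a residual of 238.2 − (234.2) = 4.0 m north and 270.4 − (315.3) = -44.9 m east.
Residual distance = √(4.0² + (-44.9)²) = 45.0 m.

45 m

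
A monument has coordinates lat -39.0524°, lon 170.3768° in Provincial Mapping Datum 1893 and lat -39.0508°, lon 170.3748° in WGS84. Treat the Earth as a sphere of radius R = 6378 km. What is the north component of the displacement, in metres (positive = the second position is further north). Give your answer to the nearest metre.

ΔN = 178 m

Δφ = -39.0508° − -39.0524° = +0.0016°; Δλ = 170.3748° − 170.3768° = -0.0020°.
1° along a meridian = πR/180 = 111317 m.
ΔN = Δφ × 111317 = 178.1 m; ΔE = Δλ × 111317 × cos(-39.0524°) = -0.0020 × 111317 × 0.776570 = -172.9 m.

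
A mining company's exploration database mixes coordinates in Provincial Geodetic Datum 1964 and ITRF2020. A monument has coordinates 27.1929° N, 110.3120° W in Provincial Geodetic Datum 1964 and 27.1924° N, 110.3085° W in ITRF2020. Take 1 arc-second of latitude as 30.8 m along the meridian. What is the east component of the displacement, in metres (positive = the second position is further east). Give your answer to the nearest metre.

ΔE = 345 m

Δφ = 27.1924° − 27.1929° = -0.0005°; Δλ = -110.3085° − -110.3120° = +0.0035°.
1° of latitude = 3600 × 30.80 = 110880 m.
ΔN = Δφ × 110880 = -55.4 m; ΔE = Δλ × 110880 × cos(27.1929°) = +0.0035 × 110880 × 0.889473 = 345.2 m.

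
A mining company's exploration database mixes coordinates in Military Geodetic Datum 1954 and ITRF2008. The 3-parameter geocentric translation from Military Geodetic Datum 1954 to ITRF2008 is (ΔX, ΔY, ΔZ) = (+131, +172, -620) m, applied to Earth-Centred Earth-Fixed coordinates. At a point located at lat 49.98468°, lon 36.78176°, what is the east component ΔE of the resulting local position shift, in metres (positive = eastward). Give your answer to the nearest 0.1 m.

The local east axis at (φ, λ) is (−sin λ, cos λ, 0), so ΔE = −sin(36.78176°)·131 + cos(36.78176°)·172 = 59.32 m.

ΔE = 59.3 m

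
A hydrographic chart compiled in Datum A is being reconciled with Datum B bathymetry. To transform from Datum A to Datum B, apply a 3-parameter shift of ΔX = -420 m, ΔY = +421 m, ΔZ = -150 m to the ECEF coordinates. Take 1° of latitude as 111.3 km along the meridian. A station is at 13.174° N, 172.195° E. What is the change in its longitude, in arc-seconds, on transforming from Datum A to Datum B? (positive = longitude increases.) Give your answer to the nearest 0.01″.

sin φ = 0.227909, cos φ = 0.973682, sin λ = 0.135802, cos λ = -0.990736.
East component: ΔE = −sin λ·ΔX + cos λ·ΔY = −(0.135802)(-420) + (-0.990736)(421) = -360.06 m.
1° of latitude spans 111300 m; at latitude φ, 1° of longitude spans that × cos φ = 108370.9 m, so Δλ = -360.06 / 108370.9 × 3600 = -11.961″.

Δλ = -11.96″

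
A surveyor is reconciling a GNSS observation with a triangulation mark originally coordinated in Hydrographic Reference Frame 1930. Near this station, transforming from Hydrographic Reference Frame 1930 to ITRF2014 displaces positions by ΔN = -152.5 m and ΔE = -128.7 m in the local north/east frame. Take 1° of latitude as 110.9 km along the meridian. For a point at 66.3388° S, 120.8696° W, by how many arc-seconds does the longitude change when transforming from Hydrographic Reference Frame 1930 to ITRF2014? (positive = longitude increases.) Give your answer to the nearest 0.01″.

Δλ = -10.41″

At latitude -66.3388°, cos φ = 0.401328.
1° of longitude at this latitude = 110.9 × cos φ = 44.51 km, so Δλ = -128.7 / 44507.2 = -0.0028917° = -10.410″.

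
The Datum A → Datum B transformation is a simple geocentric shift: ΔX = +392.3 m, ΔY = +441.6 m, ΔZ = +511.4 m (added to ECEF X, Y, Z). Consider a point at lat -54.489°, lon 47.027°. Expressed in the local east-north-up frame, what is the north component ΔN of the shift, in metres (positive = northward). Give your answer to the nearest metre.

ΔN = 778 m

The local north axis is (−sin φ cos λ, −sin φ sin λ, cos φ), giving ΔN = 217.675 + 263.011 + 297.051 = 777.74 m.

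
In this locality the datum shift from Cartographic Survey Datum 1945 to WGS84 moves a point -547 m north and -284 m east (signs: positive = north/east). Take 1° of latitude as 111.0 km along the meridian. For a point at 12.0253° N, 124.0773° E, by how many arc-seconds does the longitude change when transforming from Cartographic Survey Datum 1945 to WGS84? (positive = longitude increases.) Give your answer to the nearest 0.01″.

Δλ = -9.42″

At latitude 12.0253°, cos φ = 0.978056.
1° of longitude at this latitude = 111.0 × cos φ = 108.56 km, so Δλ = -284.0 / 108564.2 = -0.0026160° = -9.417″.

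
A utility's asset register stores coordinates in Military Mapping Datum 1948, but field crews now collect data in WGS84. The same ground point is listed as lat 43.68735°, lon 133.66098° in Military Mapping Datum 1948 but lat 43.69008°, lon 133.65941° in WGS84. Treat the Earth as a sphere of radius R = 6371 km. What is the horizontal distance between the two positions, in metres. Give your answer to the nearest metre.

Δφ = 43.69008° − 43.68735° = +0.00273°; Δλ = 133.65941° − 133.66098° = -0.00157°.
1° along a meridian = πR/180 = 111195 m.
ΔN = Δφ × 111195 = 303.6 m; ΔE = Δλ × 111195 × cos(43.68735°) = -0.00157 × 111195 × 0.723120 = -126.2 m.
Distance = √(ΔE² + ΔN²) = √((-126.2)² + 303.6²) = 328.8 m.

329 m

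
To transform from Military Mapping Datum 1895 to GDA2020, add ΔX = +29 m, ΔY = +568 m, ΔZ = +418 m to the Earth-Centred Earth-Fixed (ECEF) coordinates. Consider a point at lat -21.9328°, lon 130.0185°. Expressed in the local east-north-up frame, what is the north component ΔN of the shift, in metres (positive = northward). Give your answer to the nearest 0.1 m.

The local north axis is (−sin φ cos λ, −sin φ sin λ, cos φ), giving ΔN = -6.965 + 162.479 + 387.746 = 543.26 m.

ΔN = 543.3 m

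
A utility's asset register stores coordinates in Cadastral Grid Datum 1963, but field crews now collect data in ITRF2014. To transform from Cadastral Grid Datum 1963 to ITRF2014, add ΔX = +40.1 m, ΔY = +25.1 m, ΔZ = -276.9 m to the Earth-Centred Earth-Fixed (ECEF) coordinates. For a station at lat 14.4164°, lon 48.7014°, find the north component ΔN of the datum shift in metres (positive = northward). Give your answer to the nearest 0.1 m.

At φ = 14.4164°, λ = 48.7014°: sin φ = 0.248967, cos φ = 0.968512, sin λ = 0.751280, cos λ = 0.659983.
ΔN = −sin φ cos λ·ΔX − sin φ sin λ·ΔY + cos φ·ΔZ = −(0.248967)(0.659983)(40.1) − (0.248967)(0.751280)(25.1) + (0.968512)(-276.9) = -279.46 m.

ΔN = -279.5 m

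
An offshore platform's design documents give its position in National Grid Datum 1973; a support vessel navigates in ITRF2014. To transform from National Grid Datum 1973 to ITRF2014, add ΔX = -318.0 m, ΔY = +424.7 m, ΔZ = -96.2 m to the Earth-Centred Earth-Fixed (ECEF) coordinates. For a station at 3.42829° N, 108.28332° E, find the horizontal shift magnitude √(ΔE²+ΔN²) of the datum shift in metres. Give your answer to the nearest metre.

211 m

At φ = 3.42829°, λ = 108.28332°: sin φ = 0.059799, cos φ = 0.998210, sin λ = 0.949517, cos λ = -0.313716.
ΔE = −sin λ·ΔX + cos λ·ΔY = −(0.949517)·(-318.0) + (-0.313716)·(424.7) = 168.71 m.
ΔN = −sin φ cos λ·ΔX − sin φ sin λ·ΔY + cos φ·ΔZ = −(0.059799)(-0.313716)(-318.0) − (0.059799)(0.949517)(424.7) + (0.998210)(-96.2) = -126.11 m.
Horizontal magnitude = √(ΔE² + ΔN²) = √(168.71² + (-126.11)²) = 210.63 m.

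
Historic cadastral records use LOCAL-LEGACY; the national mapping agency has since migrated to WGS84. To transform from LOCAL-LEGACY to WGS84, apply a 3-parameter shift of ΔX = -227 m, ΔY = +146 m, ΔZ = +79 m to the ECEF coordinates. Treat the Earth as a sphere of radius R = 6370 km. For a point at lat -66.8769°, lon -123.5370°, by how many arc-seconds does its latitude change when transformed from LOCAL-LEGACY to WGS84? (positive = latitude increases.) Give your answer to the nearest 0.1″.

Δφ = 1.1″

sin φ = -0.919663, cos φ = 0.392708, sin λ = -0.833529, cos λ = -0.552475.
North component: ΔN = −sin φ cos λ·ΔX − sin φ sin λ·ΔY + cos φ·ΔZ = −(-0.919663)(-0.552475)(-227) − (-0.919663)(-0.833529)(146) + (0.392708)(79) = 34.44 m.
1° of latitude spans πR/180 = 111177 m, so Δφ = 34.44 / 111177 × 3600 = 1.115″.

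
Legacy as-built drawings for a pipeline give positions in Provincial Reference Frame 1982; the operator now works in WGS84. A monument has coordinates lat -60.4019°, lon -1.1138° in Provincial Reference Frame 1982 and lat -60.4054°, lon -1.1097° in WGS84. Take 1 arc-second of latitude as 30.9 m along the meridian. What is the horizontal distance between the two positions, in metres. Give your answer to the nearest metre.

450 m

Δφ = -60.4054° − -60.4019° = -0.0035°; Δλ = -1.1097° − -1.1138° = +0.0041°.
1° of latitude = 3600 × 30.90 = 111240 m.
ΔN = Δφ × 111240 = -389.3 m; ΔE = Δλ × 111240 × cos(-60.4019°) = +0.0041 × 111240 × 0.493913 = 225.3 m.
Distance = √(ΔE² + ΔN²) = √(225.3² + (-389.3)²) = 449.8 m.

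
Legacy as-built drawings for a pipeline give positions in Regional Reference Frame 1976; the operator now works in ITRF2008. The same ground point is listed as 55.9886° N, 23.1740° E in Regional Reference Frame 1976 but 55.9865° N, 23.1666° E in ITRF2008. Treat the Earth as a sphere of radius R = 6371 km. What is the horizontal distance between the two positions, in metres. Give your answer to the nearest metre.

516 m

Δφ = 55.9865° − 55.9886° = -0.0021°; Δλ = 23.1666° − 23.1740° = -0.0074°.
1° along a meridian = πR/180 = 111195 m.
ΔN = Δφ × 111195 = -233.5 m; ΔE = Δλ × 111195 × cos(55.9886°) = -0.0074 × 111195 × 0.559358 = -460.3 m.
Distance = √(ΔE² + ΔN²) = √((-460.3)² + (-233.5)²) = 516.1 m.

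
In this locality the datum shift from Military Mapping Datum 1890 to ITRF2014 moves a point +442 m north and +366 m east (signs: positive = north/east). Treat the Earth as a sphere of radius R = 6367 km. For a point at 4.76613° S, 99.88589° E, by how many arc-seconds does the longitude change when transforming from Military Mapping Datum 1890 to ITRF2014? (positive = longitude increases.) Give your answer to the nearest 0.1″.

Δλ = 11.9″

At latitude -4.76613°, cos φ = 0.996542.
One radian of longitude at latitude φ spans R cos φ, so Δλ = ΔE / (R cos φ) = 366.0 / (6367000 × 0.996542) = 5.7683e-05 rad = 11.898″.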